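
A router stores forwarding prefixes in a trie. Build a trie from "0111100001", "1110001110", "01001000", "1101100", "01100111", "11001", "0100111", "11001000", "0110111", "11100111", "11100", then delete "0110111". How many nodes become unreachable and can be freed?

3

After clearing the end-marker at "0110111", prune upward until reaching a node still needed by another word.
The suffix "111" (3 nodes) is used only by "0110111"; the node for "0110" still has the child "0", so pruning stops there.
Nodes removed: 3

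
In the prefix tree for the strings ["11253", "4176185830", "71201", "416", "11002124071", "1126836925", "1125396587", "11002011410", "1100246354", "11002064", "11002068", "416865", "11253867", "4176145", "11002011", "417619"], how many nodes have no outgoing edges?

13

A leaf is a node with no children — equivalently, the end of a word that is not a proper prefix of any other stored word.
Those words: "11002011410", "11002064", "11002068", "11002124071", "1100246354", "11253867", "1125396587", "1126836925", "416865", "4176145", "4176185830", "417619", "71201"
Leaf count: 13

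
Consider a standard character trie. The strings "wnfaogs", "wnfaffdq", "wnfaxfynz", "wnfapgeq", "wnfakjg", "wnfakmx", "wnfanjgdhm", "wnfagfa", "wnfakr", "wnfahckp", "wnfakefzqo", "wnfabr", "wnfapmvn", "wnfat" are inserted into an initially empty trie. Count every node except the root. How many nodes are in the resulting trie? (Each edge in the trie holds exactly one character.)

Insert word by word; a character creates a node only if that edge doesn't already exist:
  "wnfaogs" → 7 new (w, n, f, a, o, g, s)
  "wnfaffdq" → prefix "wnfa" already present; 4 new (f, f, d, q)
  "wnfaxfynz" → prefix "wnfa" already present; 5 new (x, f, y, n, z)
  "wnfapgeq" → prefix "wnfa" already present; 4 new (p, g, e, q)
  "wnfakjg" → prefix "wnfa" already present; 3 new (k, j, g)
  "wnfakmx" → prefix "wnfak" already present; 2 new (m, x)
  "wnfanjgdhm" → prefix "wnfa" already present; 6 new (n, j, g, d, h, m)
  "wnfagfa" → prefix "wnfa" already present; 3 new (g, f, a)
  "wnfakr" → prefix "wnfak" already present; 1 new (r)
  "wnfahckp" → prefix "wnfa" already present; 4 new (h, c, k, p)
  "wnfakefzqo" → prefix "wnfak" already present; 5 new (e, f, z, q, o)
  "wnfabr" → prefix "wnfa" already present; 2 new (b, r)
  "wnfapmvn" → prefix "wnfap" already present; 3 new (m, v, n)
  "wnfat" → prefix "wnfa" already present; 1 new (t)
Total nodes = 7 + 4 + 5 + 4 + 3 + 2 + 6 + 3 + 1 + 4 + 5 + 2 + 3 + 1 = 50

50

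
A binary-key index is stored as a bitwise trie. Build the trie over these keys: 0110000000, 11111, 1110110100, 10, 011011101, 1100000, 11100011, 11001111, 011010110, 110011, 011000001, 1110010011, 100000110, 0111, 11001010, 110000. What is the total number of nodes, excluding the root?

For each word, the new-node count is its length minus the longest prefix already in the trie:
  "0110000000" → 10 new (0, 1, 1, 0, 0, 0, 0, 0, 0, 0)
  "11111" → 5 new (1, 1, 1, 1, 1)
  "1110110100" → prefix "111" already present; 7 new (0, 1, 1, 0, 1, 0, 0)
  "10" → prefix "1" already present; 1 new (0)
  "011011101" → prefix "0110" already present; 5 new (1, 1, 1, 0, 1)
  "1100000" → prefix "11" already present; 5 new (0, 0, 0, 0, 0)
  "11100011" → prefix "1110" already present; 4 new (0, 0, 1, 1)
  "11001111" → prefix "1100" already present; 4 new (1, 1, 1, 1)
  "011010110" → prefix "01101" already present; 4 new (0, 1, 1, 0)
  "110011" → prefix "110011" already present; 0 new (none)
  "011000001" → prefix "01100000" already present; 1 new (1)
  "1110010011" → prefix "11100" already present; 5 new (1, 0, 0, 1, 1)
  "100000110" → prefix "10" already present; 7 new (0, 0, 0, 0, 1, 1, 0)
  "0111" → prefix "011" already present; 1 new (1)
  "11001010" → prefix "11001" already present; 3 new (0, 1, 0)
  "110000" → prefix "110000" already present; 0 new (none)
Total nodes = 10 + 5 + 7 + 1 + 5 + 5 + 4 + 4 + 4 + 0 + 1 + 5 + 7 + 1 + 3 + 0 = 62

62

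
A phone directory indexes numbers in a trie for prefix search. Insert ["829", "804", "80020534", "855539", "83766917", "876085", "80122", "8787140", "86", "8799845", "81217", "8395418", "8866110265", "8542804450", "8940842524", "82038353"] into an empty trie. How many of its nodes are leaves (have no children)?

16

A leaf is a node with no children — equivalently, the end of a word that is not a proper prefix of any other stored word.
Those words: "80020534", "80122", "804", "81217", "82038353", "829", "83766917", "8395418", "8542804450", "855539", "86", "876085", "8787140", "8799845", "8866110265", "8940842524"
Leaf count: 16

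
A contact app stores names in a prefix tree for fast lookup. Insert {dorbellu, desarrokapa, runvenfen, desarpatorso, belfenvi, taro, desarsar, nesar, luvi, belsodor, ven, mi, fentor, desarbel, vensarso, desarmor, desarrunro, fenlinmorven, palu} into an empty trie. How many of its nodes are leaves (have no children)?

A leaf is a node with no children — equivalently, the end of a word that is not a proper prefix of any other stored word.
Those words: "belfenvi", "belsodor", "desarbel", "desarmor", "desarpatorso", "desarrokapa", "desarrunro", "desarsar", "dorbellu", "fenlinmorven", "fentor", "luvi", "mi", "nesar", "palu", "runvenfen", "taro", "vensarso"
Leaf count: 18

18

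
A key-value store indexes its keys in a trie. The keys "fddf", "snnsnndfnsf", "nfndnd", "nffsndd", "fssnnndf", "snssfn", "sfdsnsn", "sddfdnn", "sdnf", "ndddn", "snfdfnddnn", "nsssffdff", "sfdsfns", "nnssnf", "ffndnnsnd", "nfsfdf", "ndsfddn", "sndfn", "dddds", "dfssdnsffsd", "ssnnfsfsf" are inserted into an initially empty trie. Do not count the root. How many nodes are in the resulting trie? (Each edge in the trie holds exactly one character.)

122

Insert word by word; a character creates a node only if that edge doesn't already exist:
  "fddf" → 4 new (f, d, d, f)
  "snnsnndfnsf" → 11 new (s, n, n, s, n, n, d, f, n, s, f)
  "nfndnd" → 6 new (n, f, n, d, n, d)
  "nffsndd" → prefix "nf" already present; 5 new (f, s, n, d, d)
  "fssnnndf" → prefix "f" already present; 7 new (s, s, n, n, n, d, f)
  "snssfn" → prefix "sn" already present; 4 new (s, s, f, n)
  "sfdsnsn" → prefix "s" already present; 6 new (f, d, s, n, s, n)
  "sddfdnn" → prefix "s" already present; 6 new (d, d, f, d, n, n)
  "sdnf" → prefix "sd" already present; 2 new (n, f)
  "ndddn" → prefix "n" already present; 4 new (d, d, d, n)
  "snfdfnddnn" → prefix "sn" already present; 8 new (f, d, f, n, d, d, n, n)
  "nsssffdff" → prefix "n" already present; 8 new (s, s, s, f, f, d, f, f)
  "sfdsfns" → prefix "sfds" already present; 3 new (f, n, s)
  "nnssnf" → prefix "n" already present; 5 new (n, s, s, n, f)
  "ffndnnsnd" → prefix "f" already present; 8 new (f, n, d, n, n, s, n, d)
  "nfsfdf" → prefix "nf" already present; 4 new (s, f, d, f)
  "ndsfddn" → prefix "nd" already present; 5 new (s, f, d, d, n)
  "sndfn" → prefix "sn" already present; 3 new (d, f, n)
  "dddds" → 5 new (d, d, d, d, s)
  "dfssdnsffsd" → prefix "d" already present; 10 new (f, s, s, d, n, s, f, f, s, d)
  "ssnnfsfsf" → prefix "s" already present; 8 new (s, n, n, f, s, f, s, f)
Total nodes = 4 + 11 + 6 + 5 + 7 + 4 + 6 + 6 + 2 + 4 + 8 + 8 + 3 + 5 + 8 + 4 + 5 + 3 + 5 + 10 + 8 = 122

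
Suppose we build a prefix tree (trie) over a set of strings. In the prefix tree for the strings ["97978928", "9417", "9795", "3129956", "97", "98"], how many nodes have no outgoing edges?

A leaf is a node with no children — equivalently, the end of a word that is not a proper prefix of any other stored word.
Those words: "3129956", "9417", "9795", "97978928", "98"
Leaf count: 5

5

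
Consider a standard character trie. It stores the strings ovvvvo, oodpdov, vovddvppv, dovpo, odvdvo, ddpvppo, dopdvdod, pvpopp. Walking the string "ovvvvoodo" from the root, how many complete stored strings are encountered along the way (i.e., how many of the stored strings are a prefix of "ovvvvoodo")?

1

Traverse "ovvvvoodo" character by character; count nodes along the way that are marked as word ends.
Prefixes of the query that are stored words: "ovvvvo"
Count: 1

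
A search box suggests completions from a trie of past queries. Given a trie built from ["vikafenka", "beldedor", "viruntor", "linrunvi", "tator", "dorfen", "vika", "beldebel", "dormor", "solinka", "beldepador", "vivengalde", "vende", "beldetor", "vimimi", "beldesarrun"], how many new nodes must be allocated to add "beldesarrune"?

1

The longest prefix of "beldesarrune" already in the trie is "beldesarrun" (length 11).
Each of the 1 remaining characters creates one node.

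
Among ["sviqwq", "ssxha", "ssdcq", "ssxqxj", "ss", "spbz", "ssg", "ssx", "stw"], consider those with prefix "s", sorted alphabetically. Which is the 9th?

Words with prefix "s", in lexicographic order: "spbz", "ss", "ssdcq", "ssg", "ssx", "ssxha", "ssxqxj", "stw", "sviqwq"
The 9th is sviqwq.

sviqwq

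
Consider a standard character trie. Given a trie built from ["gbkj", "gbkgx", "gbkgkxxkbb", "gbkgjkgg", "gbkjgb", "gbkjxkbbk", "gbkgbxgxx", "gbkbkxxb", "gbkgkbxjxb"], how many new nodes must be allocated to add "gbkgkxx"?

0

"gbkgkxx" is already a full path in the trie; only an end-marker is added.
No new nodes are needed: 0.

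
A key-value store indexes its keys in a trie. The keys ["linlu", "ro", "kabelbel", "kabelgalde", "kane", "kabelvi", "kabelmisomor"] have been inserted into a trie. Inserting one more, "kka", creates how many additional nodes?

Walking "kka" from the root, the first 1 characters ("k") follow existing edges; "k" is the first miss.
Each of the 2 remaining characters creates one node.

2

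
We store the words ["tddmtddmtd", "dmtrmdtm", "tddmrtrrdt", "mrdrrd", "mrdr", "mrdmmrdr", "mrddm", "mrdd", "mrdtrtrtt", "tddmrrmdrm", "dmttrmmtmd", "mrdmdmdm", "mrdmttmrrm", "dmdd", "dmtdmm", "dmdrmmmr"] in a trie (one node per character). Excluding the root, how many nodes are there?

Trace insertions, counting only characters that open a new branch:
  "tddmtddmtd" → 10 new (t, d, d, m, t, d, d, m, t, d)
  "dmtrmdtm" → 8 new (d, m, t, r, m, d, t, m)
  "tddmrtrrdt" → prefix "tddm" already present; 6 new (r, t, r, r, d, t)
  "mrdrrd" → 6 new (m, r, d, r, r, d)
  "mrdr" → prefix "mrdr" already present; 0 new (none)
  "mrdmmrdr" → prefix "mrd" already present; 5 new (m, m, r, d, r)
  "mrddm" → prefix "mrd" already present; 2 new (d, m)
  "mrdd" → prefix "mrdd" already present; 0 new (none)
  "mrdtrtrtt" → prefix "mrd" already present; 6 new (t, r, t, r, t, t)
  "tddmrrmdrm" → prefix "tddmr" already present; 5 new (r, m, d, r, m)
  "dmttrmmtmd" → prefix "dmt" already present; 7 new (t, r, m, m, t, m, d)
  "mrdmdmdm" → prefix "mrdm" already present; 4 new (d, m, d, m)
  "mrdmttmrrm" → prefix "mrdm" already present; 6 new (t, t, m, r, r, m)
  "dmdd" → prefix "dm" already present; 2 new (d, d)
  "dmtdmm" → prefix "dmt" already present; 3 new (d, m, m)
  "dmdrmmmr" → prefix "dmd" already present; 5 new (r, m, m, m, r)
Total nodes = 10 + 8 + 6 + 6 + 0 + 5 + 2 + 0 + 6 + 5 + 7 + 4 + 6 + 2 + 3 + 5 = 75

75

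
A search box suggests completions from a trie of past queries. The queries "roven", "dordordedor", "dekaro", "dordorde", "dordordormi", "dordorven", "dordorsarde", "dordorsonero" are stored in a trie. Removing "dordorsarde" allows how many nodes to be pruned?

After clearing the end-marker at "dordorsarde", prune upward until reaching a node still needed by another word.
The suffix "arde" (4 nodes) is used only by "dordorsarde"; the node for "dordors" still has the child "o", so pruning stops there.
Nodes removed: 4

4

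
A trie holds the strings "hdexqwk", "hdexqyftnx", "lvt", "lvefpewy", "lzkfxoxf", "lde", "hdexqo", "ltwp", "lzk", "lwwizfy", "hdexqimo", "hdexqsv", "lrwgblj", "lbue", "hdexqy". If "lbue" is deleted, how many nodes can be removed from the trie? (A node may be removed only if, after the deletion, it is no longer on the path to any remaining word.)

3

After clearing the end-marker at "lbue", prune upward until reaching a node still needed by another word.
The suffix "bue" (3 nodes) is used only by "lbue"; the node for "l" still has the child "v", so pruning stops there.
Nodes removed: 3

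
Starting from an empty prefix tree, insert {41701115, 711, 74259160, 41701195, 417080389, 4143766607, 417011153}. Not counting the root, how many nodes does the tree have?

Trie structure (* marks end of a word):
(root)
├─ 4
│  └─ 1
│     ├─ 4
│     │  └─ 3
│     │     └─ 7
│     │        └─ 6
│     │           └─ 6
│     │              └─ 6
│     │                 └─ 0
│     │                    └─ 7 *
│     └─ 7
│        └─ 0
│           ├─ 1
│           │  └─ 1
│           │     ├─ 1
│           │     │  └─ 5 *
│           │     │     └─ 3 *
│           │     └─ 9
│           │        └─ 5 *
│           └─ 8
│              └─ 0
│                 └─ 3
│                    └─ 8
│                       └─ 9 *
└─ 7
   ├─ 1
   │  └─ 1 *
   └─ 4
      └─ 2
         └─ 5
            └─ 9
               └─ 1
                  └─ 6
                     └─ 0 *
Counting every labelled node above: 34.

34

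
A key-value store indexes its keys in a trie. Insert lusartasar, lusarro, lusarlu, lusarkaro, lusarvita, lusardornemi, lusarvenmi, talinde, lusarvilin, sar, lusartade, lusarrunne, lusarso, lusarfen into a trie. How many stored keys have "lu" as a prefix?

Filter for entries beginning with "lu":
Words under "lu": lusardornemi, lusarfen, lusarkaro, lusarlu, lusarro, lusarrunne, lusarso, lusartade, lusartasar, lusarvenmi, lusarvilin, lusarvita
Count: 12

12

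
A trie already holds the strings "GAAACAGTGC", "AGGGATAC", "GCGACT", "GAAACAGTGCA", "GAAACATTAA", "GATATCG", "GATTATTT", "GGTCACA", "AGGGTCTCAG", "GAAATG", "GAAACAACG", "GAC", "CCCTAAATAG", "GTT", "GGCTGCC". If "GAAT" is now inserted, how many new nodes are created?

The longest prefix of "GAAT" already in the trie is "GAA" (length 3).
New nodes needed: |"GAAT"| − 3 = 4 − 3 = 1.

1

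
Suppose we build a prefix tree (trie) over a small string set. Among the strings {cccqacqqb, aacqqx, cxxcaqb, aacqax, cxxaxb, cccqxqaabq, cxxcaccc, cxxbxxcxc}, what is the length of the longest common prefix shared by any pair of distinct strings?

Look for the deepest trie node that still has at least two words in its subtree.
e.g. "cxxcaccc" and "cxxcaqb" share the prefix "cxxca" of length 5; no pair shares a longer one.
Longest shared-prefix length: 5

5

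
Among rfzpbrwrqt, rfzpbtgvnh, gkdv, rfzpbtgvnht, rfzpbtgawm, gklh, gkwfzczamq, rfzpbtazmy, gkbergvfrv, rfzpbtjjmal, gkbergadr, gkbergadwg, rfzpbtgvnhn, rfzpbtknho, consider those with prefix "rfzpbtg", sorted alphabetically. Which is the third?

Filter for "rfzpbtg…" and sort: "rfzpbtgawm", "rfzpbtgvnh", "rfzpbtgvnhn", "rfzpbtgvnht"
Position 3: rfzpbtgvnhn

rfzpbtgvnhn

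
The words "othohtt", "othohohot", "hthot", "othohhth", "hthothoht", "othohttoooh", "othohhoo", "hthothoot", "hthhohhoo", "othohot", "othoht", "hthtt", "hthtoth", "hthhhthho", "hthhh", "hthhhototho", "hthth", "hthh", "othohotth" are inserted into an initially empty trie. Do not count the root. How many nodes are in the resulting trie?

Trace insertions, counting only characters that open a new branch:
  "othohtt" → 7 new (o, t, h, o, h, t, t)
  "othohohot" → prefix "othoh" already present; 4 new (o, h, o, t)
  "hthot" → 5 new (h, t, h, o, t)
  "othohhth" → prefix "othoh" already present; 3 new (h, t, h)
  "hthothoht" → prefix "hthot" already present; 4 new (h, o, h, t)
  "othohttoooh" → prefix "othohtt" already present; 4 new (o, o, o, h)
  "othohhoo" → prefix "othohh" already present; 2 new (o, o)
  "hthothoot" → prefix "hthotho" already present; 2 new (o, t)
  "hthhohhoo" → prefix "hth" already present; 6 new (h, o, h, h, o, o)
  "othohot" → prefix "othoho" already present; 1 new (t)
  "othoht" → prefix "othoht" already present; 0 new (none)
  "hthtt" → prefix "hth" already present; 2 new (t, t)
  "hthtoth" → prefix "htht" already present; 3 new (o, t, h)
  "hthhhthho" → prefix "hthh" already present; 5 new (h, t, h, h, o)
  "hthhh" → prefix "hthhh" already present; 0 new (none)
  "hthhhototho" → prefix "hthhh" already present; 6 new (o, t, o, t, h, o)
  "hthth" → prefix "htht" already present; 1 new (h)
  "hthh" → prefix "hthh" already present; 0 new (none)
  "othohotth" → prefix "othohot" already present; 2 new (t, h)
Total nodes = 7 + 4 + 5 + 3 + 4 + 4 + 2 + 2 + 6 + 1 + 0 + 2 + 3 + 5 + 0 + 6 + 1 + 0 + 2 = 57

57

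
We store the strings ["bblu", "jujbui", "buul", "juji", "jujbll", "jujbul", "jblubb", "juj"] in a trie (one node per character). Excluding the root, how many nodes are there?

22

Count nodes per top-level branch (shared prefixes stored once):
  'b'-branch (bblu, buul): 7 nodes
  'j'-branch (jblubb, juj, jujbll, jujbui, jujbul, juji): 15 nodes
Sum: 22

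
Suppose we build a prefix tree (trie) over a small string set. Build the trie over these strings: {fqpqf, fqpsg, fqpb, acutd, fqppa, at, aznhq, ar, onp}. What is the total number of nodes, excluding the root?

Insert word by word; a character creates a node only if that edge doesn't already exist:
  "fqpqf" → 5 new (f, q, p, q, f)
  "fqpsg" → prefix "fqp" already present; 2 new (s, g)
  "fqpb" → prefix "fqp" already present; 1 new (b)
  "acutd" → 5 new (a, c, u, t, d)
  "fqppa" → prefix "fqp" already present; 2 new (p, a)
  "at" → prefix "a" already present; 1 new (t)
  "aznhq" → prefix "a" already present; 4 new (z, n, h, q)
  "ar" → prefix "a" already present; 1 new (r)
  "onp" → 3 new (o, n, p)
Total nodes = 5 + 2 + 1 + 5 + 2 + 1 + 4 + 1 + 3 = 24

24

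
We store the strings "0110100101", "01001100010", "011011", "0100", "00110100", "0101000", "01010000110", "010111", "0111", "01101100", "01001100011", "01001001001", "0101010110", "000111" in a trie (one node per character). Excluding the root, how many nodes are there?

56

For each word, the new-node count is its length minus the longest prefix already in the trie:
  "0110100101" → 10 new (0, 1, 1, 0, 1, 0, 0, 1, 0, 1)
  "01001100010" → prefix "01" already present; 9 new (0, 0, 1, 1, 0, 0, 0, 1, 0)
  "011011" → prefix "01101" already present; 1 new (1)
  "0100" → prefix "0100" already present; 0 new (none)
  "00110100" → prefix "0" already present; 7 new (0, 1, 1, 0, 1, 0, 0)
  "0101000" → prefix "010" already present; 4 new (1, 0, 0, 0)
  "01010000110" → prefix "0101000" already present; 4 new (0, 1, 1, 0)
  "010111" → prefix "0101" already present; 2 new (1, 1)
  "0111" → prefix "011" already present; 1 new (1)
  "01101100" → prefix "011011" already present; 2 new (0, 0)
  "01001100011" → prefix "0100110001" already present; 1 new (1)
  "01001001001" → prefix "01001" already present; 6 new (0, 0, 1, 0, 0, 1)
  "0101010110" → prefix "01010" already present; 5 new (1, 0, 1, 1, 0)
  "000111" → prefix "00" already present; 4 new (0, 1, 1, 1)
Total nodes = 10 + 9 + 1 + 0 + 7 + 4 + 4 + 2 + 1 + 2 + 1 + 6 + 5 + 4 = 56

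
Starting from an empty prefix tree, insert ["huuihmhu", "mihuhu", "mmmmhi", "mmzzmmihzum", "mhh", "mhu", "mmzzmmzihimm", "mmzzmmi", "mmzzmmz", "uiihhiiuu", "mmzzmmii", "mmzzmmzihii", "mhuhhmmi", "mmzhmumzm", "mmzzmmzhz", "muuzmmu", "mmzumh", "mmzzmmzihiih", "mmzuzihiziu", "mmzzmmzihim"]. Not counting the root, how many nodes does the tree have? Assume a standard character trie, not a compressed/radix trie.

78

Insert word by word; a character creates a node only if that edge doesn't already exist:
  "huuihmhu" → 8 new (h, u, u, i, h, m, h, u)
  "mihuhu" → 6 new (m, i, h, u, h, u)
  "mmmmhi" → prefix "m" already present; 5 new (m, m, m, h, i)
  "mmzzmmihzum" → prefix "mm" already present; 9 new (z, z, m, m, i, h, z, u, m)
  "mhh" → prefix "m" already present; 2 new (h, h)
  "mhu" → prefix "mh" already present; 1 new (u)
  "mmzzmmzihimm" → prefix "mmzzmm" already present; 6 new (z, i, h, i, m, m)
  "mmzzmmi" → prefix "mmzzmmi" already present; 0 new (none)
  "mmzzmmz" → prefix "mmzzmmz" already present; 0 new (none)
  "uiihhiiuu" → 9 new (u, i, i, h, h, i, i, u, u)
  "mmzzmmii" → prefix "mmzzmmi" already present; 1 new (i)
  "mmzzmmzihii" → prefix "mmzzmmzihi" already present; 1 new (i)
  "mhuhhmmi" → prefix "mhu" already present; 5 new (h, h, m, m, i)
  "mmzhmumzm" → prefix "mmz" already present; 6 new (h, m, u, m, z, m)
  "mmzzmmzhz" → prefix "mmzzmmz" already present; 2 new (h, z)
  "muuzmmu" → prefix "m" already present; 6 new (u, u, z, m, m, u)
  "mmzumh" → prefix "mmz" already present; 3 new (u, m, h)
  "mmzzmmzihiih" → prefix "mmzzmmzihii" already present; 1 new (h)
  "mmzuzihiziu" → prefix "mmzu" already present; 7 new (z, i, h, i, z, i, u)
  "mmzzmmzihim" → prefix "mmzzmmzihim" already present; 0 new (none)
Total nodes = 8 + 6 + 5 + 9 + 2 + 1 + 6 + 0 + 0 + 9 + 1 + 1 + 5 + 6 + 2 + 6 + 3 + 1 + 7 + 0 = 78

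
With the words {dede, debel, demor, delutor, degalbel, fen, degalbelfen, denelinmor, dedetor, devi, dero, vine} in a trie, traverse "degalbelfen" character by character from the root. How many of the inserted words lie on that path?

Traverse "degalbelfen" character by character; count nodes along the way that are marked as word ends.
Prefixes of the query that are stored words: "degalbel", "degalbelfen"
Count: 2

2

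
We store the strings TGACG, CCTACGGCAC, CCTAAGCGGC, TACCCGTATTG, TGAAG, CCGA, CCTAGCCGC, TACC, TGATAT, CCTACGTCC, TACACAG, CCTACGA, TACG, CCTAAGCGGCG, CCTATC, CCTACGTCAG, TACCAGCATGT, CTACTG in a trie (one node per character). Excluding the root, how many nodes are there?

Insert word by word; a character creates a node only if that edge doesn't already exist:
  "TGACG" → 5 new (T, G, A, C, G)
  "CCTACGGCAC" → 10 new (C, C, T, A, C, G, G, C, A, C)
  "CCTAAGCGGC" → prefix "CCTA" already present; 6 new (A, G, C, G, G, C)
  "TACCCGTATTG" → prefix "T" already present; 10 new (A, C, C, C, G, T, A, T, T, G)
  "TGAAG" → prefix "TGA" already present; 2 new (A, G)
  "CCGA" → prefix "CC" already present; 2 new (G, A)
  "CCTAGCCGC" → prefix "CCTA" already present; 5 new (G, C, C, G, C)
  "TACC" → prefix "TACC" already present; 0 new (none)
  "TGATAT" → prefix "TGA" already present; 3 new (T, A, T)
  "CCTACGTCC" → prefix "CCTACG" already present; 3 new (T, C, C)
  "TACACAG" → prefix "TAC" already present; 4 new (A, C, A, G)
  "CCTACGA" → prefix "CCTACG" already present; 1 new (A)
  "TACG" → prefix "TAC" already present; 1 new (G)
  "CCTAAGCGGCG" → prefix "CCTAAGCGGC" already present; 1 new (G)
  "CCTATC" → prefix "CCTA" already present; 2 new (T, C)
  "CCTACGTCAG" → prefix "CCTACGTC" already present; 2 new (A, G)
  "TACCAGCATGT" → prefix "TACC" already present; 7 new (A, G, C, A, T, G, T)
  "CTACTG" → prefix "C" already present; 5 new (T, A, C, T, G)
Total nodes = 5 + 10 + 6 + 10 + 2 + 2 + 5 + 0 + 3 + 3 + 4 + 1 + 1 + 1 + 2 + 2 + 7 + 5 = 69

69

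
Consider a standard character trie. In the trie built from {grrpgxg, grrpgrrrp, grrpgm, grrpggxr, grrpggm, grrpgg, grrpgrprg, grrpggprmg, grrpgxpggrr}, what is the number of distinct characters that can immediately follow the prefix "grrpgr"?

The children of the "grrpgr" node are the distinct next characters among strings starting with "grrpgr".
Characters that immediately follow "grrpgr" among the stored strings: {p, r}.
That node has 2 child edges.

2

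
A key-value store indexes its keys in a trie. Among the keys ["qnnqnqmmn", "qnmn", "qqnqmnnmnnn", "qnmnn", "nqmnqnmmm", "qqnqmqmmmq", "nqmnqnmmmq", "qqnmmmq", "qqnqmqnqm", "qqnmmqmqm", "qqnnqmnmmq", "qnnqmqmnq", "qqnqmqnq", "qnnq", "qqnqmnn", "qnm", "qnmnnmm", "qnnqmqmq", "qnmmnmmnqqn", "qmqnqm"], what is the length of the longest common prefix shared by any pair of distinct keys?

Look for the deepest trie node that still has at least two words in its subtree.
e.g. "nqmnqnmmm" and "nqmnqnmmmq" share the prefix "nqmnqnmmm" of length 9; no pair shares a longer one.
Longest shared-prefix length: 9

9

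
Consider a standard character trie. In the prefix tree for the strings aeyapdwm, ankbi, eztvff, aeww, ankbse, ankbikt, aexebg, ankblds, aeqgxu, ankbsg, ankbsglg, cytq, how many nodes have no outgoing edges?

10

Leaves are exactly the stored words that no other stored word extends.
Those words: "aeqgxu", "aeww", "aexebg", "aeyapdwm", "ankbikt", "ankblds", "ankbse", "ankbsglg", "cytq", "eztvff"
Leaf count: 10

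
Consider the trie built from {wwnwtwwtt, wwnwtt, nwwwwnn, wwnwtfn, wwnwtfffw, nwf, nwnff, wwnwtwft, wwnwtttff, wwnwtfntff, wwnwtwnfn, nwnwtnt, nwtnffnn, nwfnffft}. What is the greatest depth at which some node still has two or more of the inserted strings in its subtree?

7

The deepest shared node is where two words last agree before diverging.
e.g. "wwnwtfn" and "wwnwtfntff" share the prefix "wwnwtfn" of length 7; no pair shares a longer one.
Longest shared-prefix length: 7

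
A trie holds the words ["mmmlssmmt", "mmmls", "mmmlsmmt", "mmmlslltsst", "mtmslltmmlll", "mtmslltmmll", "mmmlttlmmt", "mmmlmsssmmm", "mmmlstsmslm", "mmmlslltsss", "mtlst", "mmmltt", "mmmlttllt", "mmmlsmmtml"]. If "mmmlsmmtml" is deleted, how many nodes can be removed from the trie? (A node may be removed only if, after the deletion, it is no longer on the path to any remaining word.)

2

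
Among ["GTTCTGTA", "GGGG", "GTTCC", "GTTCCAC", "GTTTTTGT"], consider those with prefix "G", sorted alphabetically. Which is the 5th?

Words with prefix "G", in lexicographic order: "GGGG", "GTTCC", "GTTCCAC", "GTTCTGTA", "GTTTTTGT"
The 5th is GTTTTTGT.

GTTTTTGT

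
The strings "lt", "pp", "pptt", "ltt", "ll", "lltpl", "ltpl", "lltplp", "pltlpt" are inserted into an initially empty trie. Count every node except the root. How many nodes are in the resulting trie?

19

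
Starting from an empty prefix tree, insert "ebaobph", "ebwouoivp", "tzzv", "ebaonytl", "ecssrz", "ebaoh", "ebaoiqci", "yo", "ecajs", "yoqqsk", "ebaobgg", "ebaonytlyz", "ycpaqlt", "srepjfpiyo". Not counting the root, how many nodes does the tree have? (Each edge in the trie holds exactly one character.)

61

Count nodes per top-level branch (shared prefixes stored once):
  'e'-branch (ebaobgg, ebaobph, ebaoh, ebaoiqci, ebaonytl, ebaonytlyz, ebwouoivp, ecajs, ecssrz): 35 nodes
  's'-branch (srepjfpiyo): 10 nodes
  't'-branch (tzzv): 4 nodes
  'y'-branch (ycpaqlt, yo, yoqqsk): 12 nodes
Sum: 61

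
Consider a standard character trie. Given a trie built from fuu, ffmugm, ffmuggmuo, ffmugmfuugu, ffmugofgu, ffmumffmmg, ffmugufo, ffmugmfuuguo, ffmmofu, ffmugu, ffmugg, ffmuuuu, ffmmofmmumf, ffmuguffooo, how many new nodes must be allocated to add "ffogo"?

The longest prefix of "ffogo" already in the trie is "ff" (length 2).
Each of the 3 remaining characters creates one node.

3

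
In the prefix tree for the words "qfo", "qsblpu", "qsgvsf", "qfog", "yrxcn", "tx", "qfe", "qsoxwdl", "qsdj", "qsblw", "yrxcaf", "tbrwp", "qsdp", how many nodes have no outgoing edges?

Leaves are exactly the stored words that no other stored word extends.
Those words: "qfe", "qfog", "qsblpu", "qsblw", "qsdj", "qsdp", "qsgvsf", "qsoxwdl", "tbrwp", "tx", "yrxcaf", "yrxcn"
Leaf count: 12

12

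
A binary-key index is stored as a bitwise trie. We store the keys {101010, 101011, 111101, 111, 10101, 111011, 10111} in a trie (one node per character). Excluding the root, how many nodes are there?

17

Count nodes per top-level branch (shared prefixes stored once):
  '1'-branch (10101, 101010, 101011, 10111, 111, 111011, 111101): 17 nodes
Sum: 17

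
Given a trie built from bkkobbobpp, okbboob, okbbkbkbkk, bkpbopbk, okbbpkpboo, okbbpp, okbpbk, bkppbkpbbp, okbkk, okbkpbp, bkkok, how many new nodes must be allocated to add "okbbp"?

0

"okbbp" is already a full path in the trie; only an end-marker is added.
No new nodes are needed: 0.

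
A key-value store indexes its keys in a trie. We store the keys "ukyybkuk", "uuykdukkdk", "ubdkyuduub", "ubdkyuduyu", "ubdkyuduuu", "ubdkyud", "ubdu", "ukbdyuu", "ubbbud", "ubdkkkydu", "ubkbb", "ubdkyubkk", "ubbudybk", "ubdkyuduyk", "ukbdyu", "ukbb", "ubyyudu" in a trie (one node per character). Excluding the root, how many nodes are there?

62

Trace insertions, counting only characters that open a new branch:
  "ukyybkuk" → 8 new (u, k, y, y, b, k, u, k)
  "uuykdukkdk" → prefix "u" already present; 9 new (u, y, k, d, u, k, k, d, k)
  "ubdkyuduub" → prefix "u" already present; 9 new (b, d, k, y, u, d, u, u, b)
  "ubdkyuduyu" → prefix "ubdkyudu" already present; 2 new (y, u)
  "ubdkyuduuu" → prefix "ubdkyuduu" already present; 1 new (u)
  "ubdkyud" → prefix "ubdkyud" already present; 0 new (none)
  "ubdu" → prefix "ubd" already present; 1 new (u)
  "ukbdyuu" → prefix "uk" already present; 5 new (b, d, y, u, u)
  "ubbbud" → prefix "ub" already present; 4 new (b, b, u, d)
  "ubdkkkydu" → prefix "ubdk" already present; 5 new (k, k, y, d, u)
  "ubkbb" → prefix "ub" already present; 3 new (k, b, b)
  "ubdkyubkk" → prefix "ubdkyu" already present; 3 new (b, k, k)
  "ubbudybk" → prefix "ubb" already present; 5 new (u, d, y, b, k)
  "ubdkyuduyk" → prefix "ubdkyuduy" already present; 1 new (k)
  "ukbdyu" → prefix "ukbdyu" already present; 0 new (none)
  "ukbb" → prefix "ukb" already present; 1 new (b)
  "ubyyudu" → prefix "ub" already present; 5 new (y, y, u, d, u)
Total nodes = 8 + 9 + 9 + 2 + 1 + 0 + 1 + 5 + 4 + 5 + 3 + 3 + 5 + 1 + 0 + 1 + 5 = 62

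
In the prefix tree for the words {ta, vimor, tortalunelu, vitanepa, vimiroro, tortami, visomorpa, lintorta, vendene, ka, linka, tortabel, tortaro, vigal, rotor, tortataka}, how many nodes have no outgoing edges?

16

Leaves are exactly the stored words that no other stored word extends.
Those words: "ka", "linka", "lintorta", "rotor", "ta", "tortabel", "tortalunelu", "tortami", "tortaro", "tortataka", "vendene", "vigal", "vimiroro", "vimor", "visomorpa", "vitanepa"
Leaf count: 16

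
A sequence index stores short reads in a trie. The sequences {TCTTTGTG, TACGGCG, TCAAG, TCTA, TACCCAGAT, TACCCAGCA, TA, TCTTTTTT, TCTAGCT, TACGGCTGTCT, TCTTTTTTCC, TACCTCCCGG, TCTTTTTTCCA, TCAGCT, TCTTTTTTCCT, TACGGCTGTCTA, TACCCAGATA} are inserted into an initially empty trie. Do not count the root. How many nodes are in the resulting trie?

Count nodes per top-level branch (shared prefixes stored once):
  'T'-branch (TA, TACCCAGAT, TACCCAGATA, TACCCAGCA, TACCTCCCGG, TACGGCG, TACGGCTGTCT, TACGGCTGTCTA, TCAAG, TCAGCT, TCTA, TCTAGCT, TCTTTGTG, TCTTTTTT, TCTTTTTTCC, TCTTTTTTCCA, TCTTTTTTCCT): 52 nodes
Sum: 52

52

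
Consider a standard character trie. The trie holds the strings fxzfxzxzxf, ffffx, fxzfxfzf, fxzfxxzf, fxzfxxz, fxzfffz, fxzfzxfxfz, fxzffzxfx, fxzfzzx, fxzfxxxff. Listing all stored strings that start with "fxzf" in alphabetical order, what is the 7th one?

fxzfxzxzxf

Filter for "fxzf…" and sort: "fxzfffz", "fxzffzxfx", "fxzfxfzf", "fxzfxxxff", "fxzfxxz", "fxzfxxzf", "fxzfxzxzxf", "fxzfzxfxfz", "fxzfzzx"
Position 7: fxzfxzxzxf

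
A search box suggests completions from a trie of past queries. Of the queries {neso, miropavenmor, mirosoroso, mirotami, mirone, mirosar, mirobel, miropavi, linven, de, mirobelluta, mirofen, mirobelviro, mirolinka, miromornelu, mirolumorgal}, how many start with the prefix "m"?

Walk to "m"; the words in its subtree are exactly those with that prefix.
Matches: "mirobel", "mirobelluta", "mirobelviro", "mirofen", "mirolinka", "mirolumorgal", "miromornelu", "mirone", "miropavenmor", "miropavi", "mirosar", "mirosoroso", "mirotami"
Count: 13

13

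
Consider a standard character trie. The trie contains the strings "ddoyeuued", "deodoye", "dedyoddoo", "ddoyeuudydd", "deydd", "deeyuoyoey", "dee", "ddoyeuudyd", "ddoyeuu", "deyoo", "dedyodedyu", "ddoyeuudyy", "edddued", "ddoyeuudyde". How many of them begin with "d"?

Traverse to the node for "d", then collect every word in that subtree.
Matches: "ddoyeuu", "ddoyeuudyd", "ddoyeuudydd", "ddoyeuudyde", "ddoyeuudyy", "ddoyeuued", "dedyoddoo", "dedyodedyu", "dee", "deeyuoyoey", "deodoye", "deydd", "deyoo"
Count: 13

13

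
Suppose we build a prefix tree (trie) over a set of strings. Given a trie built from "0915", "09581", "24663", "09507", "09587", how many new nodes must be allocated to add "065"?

2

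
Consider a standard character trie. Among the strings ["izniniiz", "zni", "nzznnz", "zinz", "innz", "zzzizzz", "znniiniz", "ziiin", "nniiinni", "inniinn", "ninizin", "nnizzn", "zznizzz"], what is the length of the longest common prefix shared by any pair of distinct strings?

3

Look for the deepest trie node that still has at least two words in its subtree.
e.g. "inniinn" and "innz" share the prefix "inn" of length 3; no pair shares a longer one.
Longest shared-prefix length: 3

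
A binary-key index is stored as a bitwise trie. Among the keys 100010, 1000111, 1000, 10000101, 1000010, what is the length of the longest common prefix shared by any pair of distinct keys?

Look for the deepest trie node that still has at least two words in its subtree.
"1000010" and "10000101" agree on "1000010" (7 characters) before diverging; nothing deeper is shared.
Longest shared-prefix length: 7

7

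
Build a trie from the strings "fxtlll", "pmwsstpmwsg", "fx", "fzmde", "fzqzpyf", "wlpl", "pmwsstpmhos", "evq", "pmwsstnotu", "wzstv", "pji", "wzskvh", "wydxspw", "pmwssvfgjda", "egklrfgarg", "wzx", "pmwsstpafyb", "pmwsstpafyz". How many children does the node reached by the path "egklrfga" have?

1

Follow the path "egklrfga" to its node, then look at its outgoing edges.
Characters that immediately follow "egklrfga" among the stored strings: {r}.
That node has 1 child edge.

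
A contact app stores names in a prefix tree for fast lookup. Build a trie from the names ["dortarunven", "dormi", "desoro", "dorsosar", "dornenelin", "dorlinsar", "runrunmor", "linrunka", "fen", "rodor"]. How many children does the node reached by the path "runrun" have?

1

Follow the path "runrun" to its node, then look at its outgoing edges.
Distinct next characters after "runrun": m.
That node has 1 child edge.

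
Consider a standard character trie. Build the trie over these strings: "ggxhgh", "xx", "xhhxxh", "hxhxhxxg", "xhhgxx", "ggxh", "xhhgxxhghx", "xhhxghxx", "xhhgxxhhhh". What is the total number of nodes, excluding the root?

35

For each word, the new-node count is its length minus the longest prefix already in the trie:
  "ggxhgh" → 6 new (g, g, x, h, g, h)
  "xx" → 2 new (x, x)
  "xhhxxh" → prefix "x" already present; 5 new (h, h, x, x, h)
  "hxhxhxxg" → 8 new (h, x, h, x, h, x, x, g)
  "xhhgxx" → prefix "xhh" already present; 3 new (g, x, x)
  "ggxh" → prefix "ggxh" already present; 0 new (none)
  "xhhgxxhghx" → prefix "xhhgxx" already present; 4 new (h, g, h, x)
  "xhhxghxx" → prefix "xhhx" already present; 4 new (g, h, x, x)
  "xhhgxxhhhh" → prefix "xhhgxxh" already present; 3 new (h, h, h)
Total nodes = 6 + 2 + 5 + 8 + 3 + 0 + 4 + 4 + 3 = 35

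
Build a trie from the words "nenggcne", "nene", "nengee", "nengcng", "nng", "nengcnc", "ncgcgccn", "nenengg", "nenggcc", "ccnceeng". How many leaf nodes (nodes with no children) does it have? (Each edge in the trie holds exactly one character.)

Leaves are exactly the stored words that no other stored word extends.
Those words: "ccnceeng", "ncgcgccn", "nenengg", "nengcnc", "nengcng", "nengee", "nenggcc", "nenggcne", "nng"
Leaf count: 9

9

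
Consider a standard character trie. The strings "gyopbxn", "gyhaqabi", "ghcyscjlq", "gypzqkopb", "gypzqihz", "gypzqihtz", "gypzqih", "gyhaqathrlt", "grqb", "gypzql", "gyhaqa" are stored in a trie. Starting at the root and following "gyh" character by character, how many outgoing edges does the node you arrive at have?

Walk "gyh" from the root, arriving at one node.
Distinct next characters after "gyh": a.
That node has 1 child edge.

1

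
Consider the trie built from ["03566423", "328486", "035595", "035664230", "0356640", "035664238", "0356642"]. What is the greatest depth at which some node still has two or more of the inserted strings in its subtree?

The deepest shared node is where two words last agree before diverging.
e.g. "03566423" and "035664230" share the prefix "03566423" of length 8; no pair shares a longer one.
Longest shared-prefix length: 8

8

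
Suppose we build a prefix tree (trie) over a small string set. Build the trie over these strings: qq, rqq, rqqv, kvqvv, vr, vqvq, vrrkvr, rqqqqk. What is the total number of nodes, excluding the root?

For each word, the new-node count is its length minus the longest prefix already in the trie:
  "qq" → 2 new (q, q)
  "rqq" → 3 new (r, q, q)
  "rqqv" → prefix "rqq" already present; 1 new (v)
  "kvqvv" → 5 new (k, v, q, v, v)
  "vr" → 2 new (v, r)
  "vqvq" → prefix "v" already present; 3 new (q, v, q)
  "vrrkvr" → prefix "vr" already present; 4 new (r, k, v, r)
  "rqqqqk" → prefix "rqq" already present; 3 new (q, q, k)
Total nodes = 2 + 3 + 1 + 5 + 2 + 3 + 4 + 3 = 23

23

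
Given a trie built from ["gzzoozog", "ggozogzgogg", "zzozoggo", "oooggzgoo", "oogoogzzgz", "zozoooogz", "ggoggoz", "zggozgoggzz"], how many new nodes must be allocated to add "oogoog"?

"oogoog" is already a full path in the trie; only an end-marker is added.
No new nodes are needed: 0.

0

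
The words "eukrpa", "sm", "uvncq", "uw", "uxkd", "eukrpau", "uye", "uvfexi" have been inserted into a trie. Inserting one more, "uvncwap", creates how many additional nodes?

"uvnc" is already a path in the trie; the remaining "wap" must be added.
New nodes needed: |"uvncwap"| − 4 = 7 − 4 = 3.

3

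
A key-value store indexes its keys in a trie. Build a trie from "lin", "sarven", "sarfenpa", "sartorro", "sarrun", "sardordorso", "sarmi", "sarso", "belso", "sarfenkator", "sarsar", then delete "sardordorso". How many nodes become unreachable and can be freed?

Walk "sardordorso" from the leaf back toward the root, removing each node that no remaining word uses.
The suffix "dordorso" (8 nodes) is used only by "sardordorso"; the node for "sar" still has the child "v", so pruning stops there.
Nodes removed: 8

8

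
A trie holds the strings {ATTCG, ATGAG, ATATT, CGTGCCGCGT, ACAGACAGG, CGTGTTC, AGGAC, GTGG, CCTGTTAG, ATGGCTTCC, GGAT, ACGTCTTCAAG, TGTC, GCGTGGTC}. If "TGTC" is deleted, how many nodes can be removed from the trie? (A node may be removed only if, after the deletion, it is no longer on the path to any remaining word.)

4

A node on "TGTC"'s path can go only if nothing else ends at it or branches off below it.
No other word shares any prefix with "TGTC", so all 4 of its nodes go.
Nodes removed: 4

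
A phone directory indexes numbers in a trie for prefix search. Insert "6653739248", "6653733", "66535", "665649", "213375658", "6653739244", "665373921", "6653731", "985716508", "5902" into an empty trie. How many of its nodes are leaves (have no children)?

10

A leaf is a node with no children — equivalently, the end of a word that is not a proper prefix of any other stored word.
Those words: "213375658", "5902", "66535", "6653731", "6653733", "665373921", "6653739244", "6653739248", "665649", "985716508"
Leaf count: 10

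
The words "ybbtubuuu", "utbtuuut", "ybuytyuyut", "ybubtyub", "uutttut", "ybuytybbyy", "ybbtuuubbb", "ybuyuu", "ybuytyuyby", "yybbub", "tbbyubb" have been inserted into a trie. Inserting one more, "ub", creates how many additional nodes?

1

Walking "ub" from the root, the first 1 characters ("u") follow existing edges; "b" is the first miss.
Each of the 1 remaining characters creates one node.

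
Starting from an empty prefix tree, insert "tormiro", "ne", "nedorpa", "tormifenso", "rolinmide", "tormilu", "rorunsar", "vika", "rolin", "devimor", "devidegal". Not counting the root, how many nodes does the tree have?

52

Insert word by word; a character creates a node only if that edge doesn't already exist:
  "tormiro" → 7 new (t, o, r, m, i, r, o)
  "ne" → 2 new (n, e)
  "nedorpa" → prefix "ne" already present; 5 new (d, o, r, p, a)
  "tormifenso" → prefix "tormi" already present; 5 new (f, e, n, s, o)
  "rolinmide" → 9 new (r, o, l, i, n, m, i, d, e)
  "tormilu" → prefix "tormi" already present; 2 new (l, u)
  "rorunsar" → prefix "ro" already present; 6 new (r, u, n, s, a, r)
  "vika" → 4 new (v, i, k, a)
  "rolin" → prefix "rolin" already present; 0 new (none)
  "devimor" → 7 new (d, e, v, i, m, o, r)
  "devidegal" → prefix "devi" already present; 5 new (d, e, g, a, l)
Total nodes = 7 + 2 + 5 + 5 + 9 + 2 + 6 + 4 + 0 + 7 + 5 = 52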